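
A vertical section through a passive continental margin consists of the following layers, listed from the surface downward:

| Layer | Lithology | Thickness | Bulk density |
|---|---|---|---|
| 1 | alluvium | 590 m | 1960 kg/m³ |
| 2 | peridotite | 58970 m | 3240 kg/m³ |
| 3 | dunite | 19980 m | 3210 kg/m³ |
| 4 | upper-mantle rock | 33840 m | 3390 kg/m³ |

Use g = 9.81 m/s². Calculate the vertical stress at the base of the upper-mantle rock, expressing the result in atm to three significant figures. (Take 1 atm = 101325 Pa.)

35900 atm

alluvium: 1960 kg/m³ × 9.81 m/s² × 590 m = 1.134×10^7 Pa = 112.0 atm
peridotite: 3240 kg/m³ × 9.81 m/s² × 58970 m = 1.874×10^9 Pa = 18498 atm
dunite: 3210 kg/m³ × 9.81 m/s² × 19980 m = 6.292×10^8 Pa = 6209 atm
upper-mantle rock: 3390 kg/m³ × 9.81 m/s² × 33840 m = 1.125×10^9 Pa = 11107 atm
Total = 112.0 + 18498 + 6209 + 11107 = 35926 atm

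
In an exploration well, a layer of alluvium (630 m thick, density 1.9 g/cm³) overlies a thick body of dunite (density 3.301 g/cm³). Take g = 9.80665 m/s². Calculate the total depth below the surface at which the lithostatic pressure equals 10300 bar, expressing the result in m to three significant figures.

32100 m

Pressure at base of upper layers: 1900×9.80665×630 = 1.174×10^7 Pa = 117.4 bar
Remaining pressure to be supplied by dunite: 1.030×10^9 − 1.174×10^7 = 1.018×10^9 Pa
Additional depth in dunite = 1.018×10^9 Pa / (3301 kg/m³ × 9.80665 m/s²) = 31455 m
Total depth = 630 m + 31455 m = 32085 m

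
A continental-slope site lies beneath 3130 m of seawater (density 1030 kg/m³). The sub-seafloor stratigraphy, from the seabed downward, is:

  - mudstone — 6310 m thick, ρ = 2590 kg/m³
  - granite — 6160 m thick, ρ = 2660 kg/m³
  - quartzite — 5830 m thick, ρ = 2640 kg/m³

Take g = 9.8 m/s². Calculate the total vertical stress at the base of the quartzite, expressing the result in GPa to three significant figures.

0.503 GPa

seawater: 1030 kg/m³ × 9.8 m/s² × 3130 m = 3.159×10^7 Pa = 0.03159 GPa
mudstone: 2590 kg/m³ × 9.8 m/s² × 6310 m = 1.602×10^8 Pa = 0.1602 GPa
granite: 2660 kg/m³ × 9.8 m/s² × 6160 m = 1.606×10^8 Pa = 0.1606 GPa
quartzite: 2640 kg/m³ × 9.8 m/s² × 5830 m = 1.508×10^8 Pa = 0.1508 GPa
Total = 0.03159 + 0.1602 + 0.1606 + 0.1508 = 0.50317 GPa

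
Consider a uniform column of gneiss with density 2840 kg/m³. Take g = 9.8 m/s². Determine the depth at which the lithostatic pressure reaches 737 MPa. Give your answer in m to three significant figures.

h = P/(ρg) = 737 MPa / (2840 kg/m³ × 9.8 m/s²) = 7.370×10^8 Pa / 27832 Pa/m = 26480 m

26500 m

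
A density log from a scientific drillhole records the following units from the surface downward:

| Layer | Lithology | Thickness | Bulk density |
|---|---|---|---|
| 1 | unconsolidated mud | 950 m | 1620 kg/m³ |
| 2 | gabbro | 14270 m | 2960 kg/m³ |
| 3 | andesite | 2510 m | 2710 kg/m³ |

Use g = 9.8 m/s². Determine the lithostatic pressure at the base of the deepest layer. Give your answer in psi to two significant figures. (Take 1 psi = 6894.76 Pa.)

unconsolidated mud: 1620 kg/m³ × 9.8 m/s² × 950 m = 1.508×10^7 Pa = 2187 psi
gabbro: 2960 kg/m³ × 9.8 m/s² × 14270 m = 4.139×10^8 Pa = 60038 psi
andesite: 2710 kg/m³ × 9.8 m/s² × 2510 m = 6.666×10^7 Pa = 9668 psi
Total = 2187 + 60038 + 9668 = 71893 psi

72000 psi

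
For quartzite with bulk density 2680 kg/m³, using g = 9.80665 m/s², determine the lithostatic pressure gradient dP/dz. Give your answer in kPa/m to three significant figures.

dP/dz = ρg = 2680 kg/m³ × 9.80665 m/s² = 26282 Pa/m
= 26282 Pa/m × (1 kPa/m / 1000.0 Pa/m) = 26.282 kPa/m

26.3 kPa/m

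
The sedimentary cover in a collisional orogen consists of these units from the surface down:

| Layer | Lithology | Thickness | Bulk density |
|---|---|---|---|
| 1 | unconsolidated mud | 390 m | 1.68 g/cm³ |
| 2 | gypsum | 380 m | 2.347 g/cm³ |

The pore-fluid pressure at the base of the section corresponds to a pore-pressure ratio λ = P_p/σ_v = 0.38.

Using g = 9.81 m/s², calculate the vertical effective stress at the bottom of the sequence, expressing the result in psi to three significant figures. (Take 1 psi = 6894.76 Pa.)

1360 psi

Overburden (lithostatic) stress σ_v:
unconsolidated mud: 1680 kg/m³ × 9.81 m/s² × 390 m = 6.428×10^6 Pa = 6.428 MPa
gypsum: 2347 kg/m³ × 9.81 m/s² × 380 m = 8.749×10^6 Pa = 8.749 MPa
Total = 6.428 + 8.749 = 15.177 MPa
Pore pressure P_p = λ·σ_v = 0.38 × 15.18 MPa = 5.767 MPa
Effective stress σ' = σ_v − P_p = 15.18 − 5.767 = 9.4095 MPa = 1364.7 psi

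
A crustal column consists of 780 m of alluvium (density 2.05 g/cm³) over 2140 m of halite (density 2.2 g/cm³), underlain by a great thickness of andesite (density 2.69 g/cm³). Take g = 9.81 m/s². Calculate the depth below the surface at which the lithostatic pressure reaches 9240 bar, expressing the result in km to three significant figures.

35.6 km

Pressure at base of upper layers: 2050×9.81×780 + 2200×9.81×2140 = 6.187×10^7 Pa = 618.7 bar
Remaining pressure to be supplied by andesite: 9.240×10^8 − 6.187×10^7 = 8.621×10^8 Pa
Additional depth in andesite = 8.621×10^8 Pa / (2690 kg/m³ × 9.81 m/s²) = 32670 m
Total depth = 2920 m + 32670 m = 35590 m
= 35.590 km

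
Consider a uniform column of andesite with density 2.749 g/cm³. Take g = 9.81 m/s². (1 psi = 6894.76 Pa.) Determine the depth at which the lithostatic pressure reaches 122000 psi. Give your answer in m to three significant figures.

31200 m

h = P/(ρg) = 122000 psi / (2749 kg/m³ × 9.81 m/s²) = 8.412×10^8 Pa / 26968 Pa/m = 31191 m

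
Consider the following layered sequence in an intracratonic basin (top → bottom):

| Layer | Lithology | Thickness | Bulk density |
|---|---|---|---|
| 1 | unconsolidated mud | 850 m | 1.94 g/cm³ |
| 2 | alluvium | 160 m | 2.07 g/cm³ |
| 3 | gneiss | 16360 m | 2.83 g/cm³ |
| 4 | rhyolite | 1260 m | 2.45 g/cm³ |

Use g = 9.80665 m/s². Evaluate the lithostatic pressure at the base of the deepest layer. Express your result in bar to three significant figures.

unconsolidated mud: 1940 kg/m³ × 9.80665 m/s² × 850 m = 1.617×10^7 Pa = 161.7 bar
alluvium: 2070 kg/m³ × 9.80665 m/s² × 160 m = 3.248×10^6 Pa = 32.48 bar
gneiss: 2830 kg/m³ × 9.80665 m/s² × 16360 m = 4.540×10^8 Pa = 4540 bar
rhyolite: 2450 kg/m³ × 9.80665 m/s² × 1260 m = 3.027×10^7 Pa = 302.7 bar
Total = 161.7 + 32.48 + 4540 + 302.7 = 5037.3 bar

5040 bar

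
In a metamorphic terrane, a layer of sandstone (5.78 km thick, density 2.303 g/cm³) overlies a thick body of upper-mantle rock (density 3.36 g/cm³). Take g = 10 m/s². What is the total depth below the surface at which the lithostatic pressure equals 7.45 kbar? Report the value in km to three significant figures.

24.0 km

Pressure at base of upper layers: 2303×10×5780 = 1.331×10^8 Pa = 1.331 kbar
Remaining pressure to be supplied by upper-mantle rock: 7.450×10^8 − 1.331×10^8 = 6.119×10^8 Pa
Additional depth in upper-mantle rock = 6.119×10^8 Pa / (3360 kg/m³ × 10 m/s²) = 18211 m
Total depth = 5780 m + 18211 m = 23991 m
= 23.991 km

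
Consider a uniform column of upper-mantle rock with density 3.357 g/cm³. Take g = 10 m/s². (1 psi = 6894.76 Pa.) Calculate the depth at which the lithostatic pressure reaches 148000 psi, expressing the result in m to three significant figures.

h = P/(ρg) = 148000 psi / (3357 kg/m³ × 10 m/s²) = 1.020×10^9 Pa / 33570 Pa/m = 30397 m

30400 m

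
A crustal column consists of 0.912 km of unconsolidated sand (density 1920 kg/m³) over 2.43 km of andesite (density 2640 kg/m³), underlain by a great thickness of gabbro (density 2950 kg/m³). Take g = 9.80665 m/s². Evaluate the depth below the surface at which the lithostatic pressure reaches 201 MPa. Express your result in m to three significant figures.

7520 m

Pressure at base of upper layers: 1920×9.80665×912 + 2640×9.80665×2430 = 8.008×10^7 Pa = 80.08 MPa
Remaining pressure to be supplied by gabbro: 2.010×10^8 − 8.008×10^7 = 1.209×10^8 Pa
Additional depth in gabbro = 1.209×10^8 Pa / (2950 kg/m³ × 9.80665 m/s²) = 4179.7 m
Total depth = 3342 m + 4179.7 m = 7521.7 m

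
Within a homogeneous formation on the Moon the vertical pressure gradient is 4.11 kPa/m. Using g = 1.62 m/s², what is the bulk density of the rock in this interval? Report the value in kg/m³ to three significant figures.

ρ = (dP/dz)/g = 4.11 kPa/m / 1.62 m/s² = 4110.0 Pa/m / 1.62 m/s² = 2537.0 kg/m³

2540 kg/m³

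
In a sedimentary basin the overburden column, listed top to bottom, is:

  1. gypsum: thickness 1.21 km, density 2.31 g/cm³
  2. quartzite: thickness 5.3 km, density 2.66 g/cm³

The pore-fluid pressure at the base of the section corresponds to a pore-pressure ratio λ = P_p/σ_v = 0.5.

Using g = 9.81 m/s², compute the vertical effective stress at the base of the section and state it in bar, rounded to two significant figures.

830 bar

Overburden (lithostatic) stress σ_v:
gypsum: 2310 kg/m³ × 9.81 m/s² × 1210 m = 2.742×10^7 Pa = 27.42 MPa
quartzite: 2660 kg/m³ × 9.81 m/s² × 5300 m = 1.383×10^8 Pa = 138.3 MPa
Total = 27.42 + 138.3 = 165.72 MPa
Pore pressure P_p = λ·σ_v = 0.5 × 165.7 MPa = 82.86 MPa
Effective stress σ' = σ_v − P_p = 165.7 − 82.86 = 82.861 MPa = 828.61 bar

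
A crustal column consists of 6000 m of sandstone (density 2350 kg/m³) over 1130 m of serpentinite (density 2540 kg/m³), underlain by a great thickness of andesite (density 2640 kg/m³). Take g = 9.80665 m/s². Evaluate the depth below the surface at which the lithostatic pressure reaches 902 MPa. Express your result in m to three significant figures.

35500 m

Pressure at base of upper layers: 2350×9.80665×6000 + 2540×9.80665×1130 = 1.664×10^8 Pa = 166.4 MPa
Remaining pressure to be supplied by andesite: 9.020×10^8 − 1.664×10^8 = 7.356×10^8 Pa
Additional depth in andesite = 7.356×10^8 Pa / (2640 kg/m³ × 9.80665 m/s²) = 28412 m
Total depth = 7130 m + 28412 m = 35542 m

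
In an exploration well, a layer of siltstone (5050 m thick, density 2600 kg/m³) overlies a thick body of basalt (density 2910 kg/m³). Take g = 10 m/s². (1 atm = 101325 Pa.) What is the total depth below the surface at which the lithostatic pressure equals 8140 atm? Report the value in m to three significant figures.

Pressure at base of upper layers: 2600×10×5050 = 1.313×10^8 Pa = 1296 atm
Remaining pressure to be supplied by basalt: 8.248×10^8 − 1.313×10^8 = 6.935×10^8 Pa
Additional depth in basalt = 6.935×10^8 Pa / (2910 kg/m³ × 10 m/s²) = 23831 m
Total depth = 5050 m + 23831 m = 28881 m

28900 m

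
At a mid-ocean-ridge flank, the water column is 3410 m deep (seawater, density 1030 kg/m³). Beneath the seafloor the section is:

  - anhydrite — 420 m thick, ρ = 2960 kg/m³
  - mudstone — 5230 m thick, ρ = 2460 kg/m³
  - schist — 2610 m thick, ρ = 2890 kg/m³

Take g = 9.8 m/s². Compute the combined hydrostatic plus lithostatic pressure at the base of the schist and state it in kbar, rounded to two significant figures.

seawater: 1030 kg/m³ × 9.8 m/s² × 3410 m = 3.442×10^7 Pa = 0.3442 kbar
anhydrite: 2960 kg/m³ × 9.8 m/s² × 420 m = 1.218×10^7 Pa = 0.1218 kbar
mudstone: 2460 kg/m³ × 9.8 m/s² × 5230 m = 1.261×10^8 Pa = 1.261 kbar
schist: 2890 kg/m³ × 9.8 m/s² × 2610 m = 7.392×10^7 Pa = 0.7392 kbar
Total = 0.3442 + 0.1218 + 1.261 + 0.7392 = 2.4661 kbar

2.5 kbar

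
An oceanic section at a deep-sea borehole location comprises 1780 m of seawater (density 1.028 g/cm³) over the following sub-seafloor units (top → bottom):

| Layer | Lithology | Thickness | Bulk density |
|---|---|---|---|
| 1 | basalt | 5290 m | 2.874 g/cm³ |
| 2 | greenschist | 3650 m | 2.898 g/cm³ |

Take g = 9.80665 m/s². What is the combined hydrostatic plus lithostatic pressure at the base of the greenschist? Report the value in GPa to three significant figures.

seawater: 1028 kg/m³ × 9.80665 m/s² × 1780 m = 1.794×10^7 Pa = 0.01794 GPa
basalt: 2874 kg/m³ × 9.80665 m/s² × 5290 m = 1.491×10^8 Pa = 0.1491 GPa
greenschist: 2898 kg/m³ × 9.80665 m/s² × 3650 m = 1.037×10^8 Pa = 0.1037 GPa
Total = 0.01794 + 0.1491 + 0.1037 = 0.27077 GPa

0.271 GPa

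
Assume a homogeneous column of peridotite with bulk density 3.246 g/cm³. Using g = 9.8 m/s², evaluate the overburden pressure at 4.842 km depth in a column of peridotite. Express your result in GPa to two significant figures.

peridotite: 3246 kg/m³ × 9.8 m/s² × 4842 m = 1.540×10^8 Pa = 0.1540 GPa

0.15 GPa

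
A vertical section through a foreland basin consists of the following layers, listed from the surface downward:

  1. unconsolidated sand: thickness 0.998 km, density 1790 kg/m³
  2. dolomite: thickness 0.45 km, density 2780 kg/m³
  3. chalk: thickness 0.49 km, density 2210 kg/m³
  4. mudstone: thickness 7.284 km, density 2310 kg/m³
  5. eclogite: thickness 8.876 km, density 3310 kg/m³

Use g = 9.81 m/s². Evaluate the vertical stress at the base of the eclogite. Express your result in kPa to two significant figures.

unconsolidated sand: 1790 kg/m³ × 9.81 m/s² × 998 m = 1.752×10^7 Pa = 17525 kPa
dolomite: 2780 kg/m³ × 9.81 m/s² × 450 m = 1.227×10^7 Pa = 12272 kPa
chalk: 2210 kg/m³ × 9.81 m/s² × 490 m = 1.062×10^7 Pa = 10623 kPa
mudstone: 2310 kg/m³ × 9.81 m/s² × 7284 m = 1.651×10^8 Pa = 1.651×10^5 kPa
eclogite: 3310 kg/m³ × 9.81 m/s² × 8876 m = 2.882×10^8 Pa = 2.882×10^5 kPa
Total = 17525 + 12272 + 10623 + 1.651×10^5 + 2.882×10^5 = 4.9370×10^5 kPa

490000 kPa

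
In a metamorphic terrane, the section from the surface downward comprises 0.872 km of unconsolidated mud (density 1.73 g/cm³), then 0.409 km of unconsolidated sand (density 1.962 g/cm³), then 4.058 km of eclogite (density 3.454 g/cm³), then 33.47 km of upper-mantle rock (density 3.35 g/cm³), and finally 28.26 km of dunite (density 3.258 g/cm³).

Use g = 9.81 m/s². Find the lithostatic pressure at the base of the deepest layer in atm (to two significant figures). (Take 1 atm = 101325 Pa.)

unconsolidated mud: 1730 kg/m³ × 9.81 m/s² × 872 m = 1.480×10^7 Pa = 146.1 atm
unconsolidated sand: 1962 kg/m³ × 9.81 m/s² × 409 m = 7.872×10^6 Pa = 77.69 atm
eclogite: 3454 kg/m³ × 9.81 m/s² × 4058 m = 1.375×10^8 Pa = 1357 atm
upper-mantle rock: 3350 kg/m³ × 9.81 m/s² × 33470 m = 1.100×10^9 Pa = 10856 atm
dunite: 3258 kg/m³ × 9.81 m/s² × 28260 m = 9.032×10^8 Pa = 8914 atm
Total = 146.1 + 77.69 + 1357 + 10856 + 8914 = 21350 atm

21000 atm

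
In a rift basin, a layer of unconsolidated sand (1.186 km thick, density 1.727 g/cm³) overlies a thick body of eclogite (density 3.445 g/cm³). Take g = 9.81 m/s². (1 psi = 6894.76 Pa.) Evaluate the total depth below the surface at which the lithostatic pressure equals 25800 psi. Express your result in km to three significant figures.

Pressure at base of upper layers: 1727×9.81×1186 = 2.009×10^7 Pa = 2914 psi
Remaining pressure to be supplied by eclogite: 1.779×10^8 − 2.009×10^7 = 1.578×10^8 Pa
Additional depth in eclogite = 1.578×10^8 Pa / (3445 kg/m³ × 9.81 m/s²) = 4669.0 m
Total depth = 1186 m + 4669.0 m = 5855.0 m
= 5.8550 km

5.86 km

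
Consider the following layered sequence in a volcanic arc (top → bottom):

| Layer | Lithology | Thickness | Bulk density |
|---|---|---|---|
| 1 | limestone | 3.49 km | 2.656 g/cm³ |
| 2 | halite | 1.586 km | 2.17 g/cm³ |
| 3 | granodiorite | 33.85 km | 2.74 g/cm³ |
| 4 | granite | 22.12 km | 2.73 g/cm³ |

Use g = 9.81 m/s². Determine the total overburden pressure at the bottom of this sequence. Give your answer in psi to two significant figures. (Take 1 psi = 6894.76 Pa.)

240000 psi

limestone: 2656 kg/m³ × 9.81 m/s² × 3490 m = 9.093×10^7 Pa = 13189 psi
halite: 2170 kg/m³ × 9.81 m/s² × 1586 m = 3.376×10^7 Pa = 4897 psi
granodiorite: 2740 kg/m³ × 9.81 m/s² × 33850 m = 9.099×10^8 Pa = 1.320×10^5 psi
granite: 2730 kg/m³ × 9.81 m/s² × 22120 m = 5.924×10^8 Pa = 85921 psi
Total = 13189 + 4897 + 1.320×10^5 + 85921 = 2.3597×10^5 psi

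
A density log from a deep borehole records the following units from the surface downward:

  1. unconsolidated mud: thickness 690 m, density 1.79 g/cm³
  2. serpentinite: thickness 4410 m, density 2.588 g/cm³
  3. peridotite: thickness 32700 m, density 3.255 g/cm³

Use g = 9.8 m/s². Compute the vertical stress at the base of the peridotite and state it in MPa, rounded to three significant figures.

1170 MPa

unconsolidated mud: 1790 kg/m³ × 9.8 m/s² × 690 m = 1.210×10^7 Pa = 12.10 MPa
serpentinite: 2588 kg/m³ × 9.8 m/s² × 4410 m = 1.118×10^8 Pa = 111.8 MPa
peridotite: 3255 kg/m³ × 9.8 m/s² × 32700 m = 1.043×10^9 Pa = 1043 MPa
Total = 12.10 + 111.8 + 1043 = 1167.0 MPa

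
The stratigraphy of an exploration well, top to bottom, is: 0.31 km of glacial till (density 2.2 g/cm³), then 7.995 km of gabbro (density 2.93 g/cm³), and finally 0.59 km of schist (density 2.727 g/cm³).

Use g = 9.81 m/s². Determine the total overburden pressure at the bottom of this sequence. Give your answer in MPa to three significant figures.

252 MPa

glacial till: 2200 kg/m³ × 9.81 m/s² × 310 m = 6.690×10^6 Pa = 6.690 MPa
gabbro: 2930 kg/m³ × 9.81 m/s² × 7995 m = 2.298×10^8 Pa = 229.8 MPa
schist: 2727 kg/m³ × 9.81 m/s² × 590 m = 1.578×10^7 Pa = 15.78 MPa
Total = 6.690 + 229.8 + 15.78 = 252.28 MPa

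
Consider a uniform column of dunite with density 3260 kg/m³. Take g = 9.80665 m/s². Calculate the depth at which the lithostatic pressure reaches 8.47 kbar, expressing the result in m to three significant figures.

h = P/(ρg) = 8.47 kbar / (3260 kg/m³ × 9.80665 m/s²) = 8.470×10^8 Pa / 31970 Pa/m = 26494 m

26500 m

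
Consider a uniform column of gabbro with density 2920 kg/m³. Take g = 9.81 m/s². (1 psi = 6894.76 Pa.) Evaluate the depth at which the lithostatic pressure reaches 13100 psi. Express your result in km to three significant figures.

h = P/(ρg) = 13100 psi / (2920 kg/m³ × 9.81 m/s²) = 9.032×10^7 Pa / 28645 Pa/m = 3153.1 m
= 3.1531 km

3.15 km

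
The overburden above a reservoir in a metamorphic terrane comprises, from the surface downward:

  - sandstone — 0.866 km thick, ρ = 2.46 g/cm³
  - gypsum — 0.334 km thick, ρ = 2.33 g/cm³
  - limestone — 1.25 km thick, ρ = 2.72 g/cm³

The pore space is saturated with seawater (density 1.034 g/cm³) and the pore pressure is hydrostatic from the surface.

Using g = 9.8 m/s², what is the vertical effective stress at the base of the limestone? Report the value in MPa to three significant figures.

37.0 MPa

Overburden (lithostatic) stress σ_v:
sandstone: 2460 kg/m³ × 9.8 m/s² × 866 m = 2.088×10^7 Pa = 20.88 MPa
gypsum: 2330 kg/m³ × 9.8 m/s² × 334 m = 7.627×10^6 Pa = 7.627 MPa
limestone: 2720 kg/m³ × 9.8 m/s² × 1250 m = 3.332×10^7 Pa = 33.32 MPa
Total = 20.88 + 7.627 + 33.32 = 61.824 MPa
Pore pressure P_p = 1034 kg/m³ × 9.8 m/s² × 2450 m = 2.483×10^7 Pa = 24.83 MPa
Effective stress σ' = σ_v − P_p = 61.82 − 24.83 = 36.998 MPa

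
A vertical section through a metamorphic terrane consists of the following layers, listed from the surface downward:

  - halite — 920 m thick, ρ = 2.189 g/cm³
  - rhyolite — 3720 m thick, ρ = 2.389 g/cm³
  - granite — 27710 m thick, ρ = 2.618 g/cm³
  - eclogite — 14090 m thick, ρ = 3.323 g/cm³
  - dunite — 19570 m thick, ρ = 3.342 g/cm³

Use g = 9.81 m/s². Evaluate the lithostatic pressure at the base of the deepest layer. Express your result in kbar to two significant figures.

halite: 2189 kg/m³ × 9.81 m/s² × 920 m = 1.976×10^7 Pa = 0.1976 kbar
rhyolite: 2389 kg/m³ × 9.81 m/s² × 3720 m = 8.718×10^7 Pa = 0.8718 kbar
granite: 2618 kg/m³ × 9.81 m/s² × 27710 m = 7.117×10^8 Pa = 7.117 kbar
eclogite: 3323 kg/m³ × 9.81 m/s² × 14090 m = 4.593×10^8 Pa = 4.593 kbar
dunite: 3342 kg/m³ × 9.81 m/s² × 19570 m = 6.416×10^8 Pa = 6.416 kbar
Total = 0.1976 + 0.8718 + 7.117 + 4.593 + 6.416 = 19.195 kbar

19 kbar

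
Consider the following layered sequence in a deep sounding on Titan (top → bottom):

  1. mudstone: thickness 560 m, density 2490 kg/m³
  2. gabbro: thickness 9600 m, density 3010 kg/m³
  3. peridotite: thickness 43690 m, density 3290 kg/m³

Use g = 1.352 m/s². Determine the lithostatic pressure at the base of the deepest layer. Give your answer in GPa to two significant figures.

mudstone: 2490 kg/m³ × 1.352 m/s² × 560 m = 1.885×10^6 Pa = 1.885×10^-3 GPa
gabbro: 3010 kg/m³ × 1.352 m/s² × 9600 m = 3.907×10^7 Pa = 0.03907 GPa
peridotite: 3290 kg/m³ × 1.352 m/s² × 43690 m = 1.943×10^8 Pa = 0.1943 GPa
Total = 1.885×10^-3 + 0.03907 + 0.1943 = 0.23529 GPa

0.24 GPa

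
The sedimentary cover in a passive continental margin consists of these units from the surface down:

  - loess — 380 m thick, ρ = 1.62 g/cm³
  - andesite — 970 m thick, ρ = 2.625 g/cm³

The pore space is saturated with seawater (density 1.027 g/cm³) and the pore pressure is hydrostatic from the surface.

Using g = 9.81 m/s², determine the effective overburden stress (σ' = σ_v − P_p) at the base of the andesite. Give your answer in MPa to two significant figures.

17 MPa

Overburden (lithostatic) stress σ_v:
loess: 1620 kg/m³ × 9.81 m/s² × 380 m = 6.039×10^6 Pa = 6.039 MPa
andesite: 2625 kg/m³ × 9.81 m/s² × 970 m = 2.498×10^7 Pa = 24.98 MPa
Total = 6.039 + 24.98 = 31.018 MPa
Pore pressure P_p = 1027 kg/m³ × 9.81 m/s² × 1350 m = 1.360×10^7 Pa = 13.60 MPa
Effective stress σ' = σ_v − P_p = 31.02 − 13.60 = 17.417 MPa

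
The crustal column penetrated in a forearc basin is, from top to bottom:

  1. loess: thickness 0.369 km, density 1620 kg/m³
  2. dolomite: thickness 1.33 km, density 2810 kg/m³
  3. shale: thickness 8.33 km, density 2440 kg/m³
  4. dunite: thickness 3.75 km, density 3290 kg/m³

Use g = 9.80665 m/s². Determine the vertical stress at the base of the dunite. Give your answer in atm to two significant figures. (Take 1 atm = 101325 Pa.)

loess: 1620 kg/m³ × 9.80665 m/s² × 369 m = 5.862×10^6 Pa = 57.86 atm
dolomite: 2810 kg/m³ × 9.80665 m/s² × 1330 m = 3.665×10^7 Pa = 361.7 atm
shale: 2440 kg/m³ × 9.80665 m/s² × 8330 m = 1.993×10^8 Pa = 1967 atm
dunite: 3290 kg/m³ × 9.80665 m/s² × 3750 m = 1.210×10^8 Pa = 1194 atm
Total = 57.86 + 361.7 + 1967 + 1194 = 3580.8 atm

3600 atm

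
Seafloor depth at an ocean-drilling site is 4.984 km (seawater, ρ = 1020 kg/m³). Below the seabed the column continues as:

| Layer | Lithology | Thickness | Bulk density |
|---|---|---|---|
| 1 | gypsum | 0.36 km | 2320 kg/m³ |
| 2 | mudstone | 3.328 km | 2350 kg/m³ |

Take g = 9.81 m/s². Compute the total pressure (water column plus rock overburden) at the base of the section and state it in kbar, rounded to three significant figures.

1.35 kbar

seawater: 1020 kg/m³ × 9.81 m/s² × 4984 m = 4.987×10^7 Pa = 0.4987 kbar
gypsum: 2320 kg/m³ × 9.81 m/s² × 360 m = 8.193×10^6 Pa = 0.08193 kbar
mudstone: 2350 kg/m³ × 9.81 m/s² × 3328 m = 7.672×10^7 Pa = 0.7672 kbar
Total = 0.4987 + 0.08193 + 0.7672 = 1.3479 kbar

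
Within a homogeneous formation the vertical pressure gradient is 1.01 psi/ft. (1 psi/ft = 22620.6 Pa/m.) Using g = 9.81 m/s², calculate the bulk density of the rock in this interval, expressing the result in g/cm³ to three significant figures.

ρ = (dP/dz)/g = 1.01 psi/ft / 9.81 m/s² = 22847 Pa/m / 9.81 m/s² = 2328.9 kg/m³
= 2.329 g/cm³

2.33 g/cm³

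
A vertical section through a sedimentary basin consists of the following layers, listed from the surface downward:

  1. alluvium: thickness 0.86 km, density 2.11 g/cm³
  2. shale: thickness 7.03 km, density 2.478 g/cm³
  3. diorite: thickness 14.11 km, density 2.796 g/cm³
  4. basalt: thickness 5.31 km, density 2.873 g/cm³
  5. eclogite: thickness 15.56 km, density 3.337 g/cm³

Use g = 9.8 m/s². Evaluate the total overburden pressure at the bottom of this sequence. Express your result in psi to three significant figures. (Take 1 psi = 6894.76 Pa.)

alluvium: 2110 kg/m³ × 9.8 m/s² × 860 m = 1.778×10^7 Pa = 2579 psi
shale: 2478 kg/m³ × 9.8 m/s² × 7030 m = 1.707×10^8 Pa = 24761 psi
diorite: 2796 kg/m³ × 9.8 m/s² × 14110 m = 3.866×10^8 Pa = 56075 psi
basalt: 2873 kg/m³ × 9.8 m/s² × 5310 m = 1.495×10^8 Pa = 21684 psi
eclogite: 3337 kg/m³ × 9.8 m/s² × 15560 m = 5.089×10^8 Pa = 73803 psi
Total = 2579 + 24761 + 56075 + 21684 + 73803 = 1.7890×10^5 psi

179000 psi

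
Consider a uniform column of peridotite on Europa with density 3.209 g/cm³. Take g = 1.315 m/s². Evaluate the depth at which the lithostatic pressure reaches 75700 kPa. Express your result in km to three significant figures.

h = P/(ρg) = 75700 kPa / (3209 kg/m³ × 1.315 m/s²) = 7.570×10^7 Pa / 4219.8 Pa/m = 17939 m
= 17.939 km

17.9 km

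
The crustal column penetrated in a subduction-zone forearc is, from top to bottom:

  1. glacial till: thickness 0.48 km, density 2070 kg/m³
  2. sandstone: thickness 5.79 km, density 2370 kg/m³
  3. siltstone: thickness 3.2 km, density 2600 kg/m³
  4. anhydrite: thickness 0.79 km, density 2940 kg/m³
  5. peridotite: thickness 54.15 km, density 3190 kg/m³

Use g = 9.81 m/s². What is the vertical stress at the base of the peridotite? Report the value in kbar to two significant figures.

19 kbar

glacial till: 2070 kg/m³ × 9.81 m/s² × 480 m = 9.747×10^6 Pa = 0.09747 kbar
sandstone: 2370 kg/m³ × 9.81 m/s² × 5790 m = 1.346×10^8 Pa = 1.346 kbar
siltstone: 2600 kg/m³ × 9.81 m/s² × 3200 m = 8.162×10^7 Pa = 0.8162 kbar
anhydrite: 2940 kg/m³ × 9.81 m/s² × 790 m = 2.278×10^7 Pa = 0.2278 kbar
peridotite: 3190 kg/m³ × 9.81 m/s² × 54150 m = 1.695×10^9 Pa = 16.95 kbar
Total = 0.09747 + 1.346 + 0.8162 + 0.2278 + 16.95 = 19.433 kbar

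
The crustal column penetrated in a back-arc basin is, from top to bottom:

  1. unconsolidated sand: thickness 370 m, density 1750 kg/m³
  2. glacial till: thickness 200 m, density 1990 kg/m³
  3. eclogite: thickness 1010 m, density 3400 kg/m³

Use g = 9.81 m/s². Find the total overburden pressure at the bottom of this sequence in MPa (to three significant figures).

43.9 MPa

unconsolidated sand: 1750 kg/m³ × 9.81 m/s² × 370 m = 6.352×10^6 Pa = 6.352 MPa
glacial till: 1990 kg/m³ × 9.81 m/s² × 200 m = 3.904×10^6 Pa = 3.904 MPa
eclogite: 3400 kg/m³ × 9.81 m/s² × 1010 m = 3.369×10^7 Pa = 33.69 MPa
Total = 6.352 + 3.904 + 33.69 = 43.944 MPa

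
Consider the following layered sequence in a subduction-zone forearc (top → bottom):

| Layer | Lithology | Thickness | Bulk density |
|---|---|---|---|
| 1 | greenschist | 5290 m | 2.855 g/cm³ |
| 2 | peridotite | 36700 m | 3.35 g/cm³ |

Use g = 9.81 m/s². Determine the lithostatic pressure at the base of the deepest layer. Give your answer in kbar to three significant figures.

13.5 kbar

greenschist: 2855 kg/m³ × 9.81 m/s² × 5290 m = 1.482×10^8 Pa = 1.482 kbar
peridotite: 3350 kg/m³ × 9.81 m/s² × 36700 m = 1.206×10^9 Pa = 12.06 kbar
Total = 1.482 + 12.06 = 13.543 kbar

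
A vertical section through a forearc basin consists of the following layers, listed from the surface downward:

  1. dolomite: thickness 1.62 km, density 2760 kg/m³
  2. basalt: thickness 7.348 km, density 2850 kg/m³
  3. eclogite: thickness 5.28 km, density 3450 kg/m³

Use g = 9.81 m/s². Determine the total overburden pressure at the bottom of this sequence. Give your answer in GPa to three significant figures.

0.428 GPa

dolomite: 2760 kg/m³ × 9.81 m/s² × 1620 m = 4.386×10^7 Pa = 0.04386 GPa
basalt: 2850 kg/m³ × 9.81 m/s² × 7348 m = 2.054×10^8 Pa = 0.2054 GPa
eclogite: 3450 kg/m³ × 9.81 m/s² × 5280 m = 1.787×10^8 Pa = 0.1787 GPa
Total = 0.04386 + 0.2054 + 0.1787 = 0.42800 GPa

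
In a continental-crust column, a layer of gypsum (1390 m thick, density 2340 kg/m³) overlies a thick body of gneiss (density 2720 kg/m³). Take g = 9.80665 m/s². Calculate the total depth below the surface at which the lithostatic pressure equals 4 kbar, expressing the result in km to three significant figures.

15.2 km

Pressure at base of upper layers: 2340×9.80665×1390 = 3.190×10^7 Pa = 0.3190 kbar
Remaining pressure to be supplied by gneiss: 4.000×10^8 − 3.190×10^7 = 3.681×10^8 Pa
Additional depth in gneiss = 3.681×10^8 Pa / (2720 kg/m³ × 9.80665 m/s²) = 13800 m
Total depth = 1390 m + 13800 m = 15190 m
= 15.190 km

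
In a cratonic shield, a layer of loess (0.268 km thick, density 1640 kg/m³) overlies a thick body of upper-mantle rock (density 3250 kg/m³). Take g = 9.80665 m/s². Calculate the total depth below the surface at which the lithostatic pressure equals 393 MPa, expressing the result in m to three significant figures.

12500 m

Pressure at base of upper layers: 1640×9.80665×268 = 4.310×10^6 Pa = 4.310 MPa
Remaining pressure to be supplied by upper-mantle rock: 3.930×10^8 − 4.310×10^6 = 3.887×10^8 Pa
Additional depth in upper-mantle rock = 3.887×10^8 Pa / (3250 kg/m³ × 9.80665 m/s²) = 12195 m
Total depth = 268 m + 12195 m = 12463 m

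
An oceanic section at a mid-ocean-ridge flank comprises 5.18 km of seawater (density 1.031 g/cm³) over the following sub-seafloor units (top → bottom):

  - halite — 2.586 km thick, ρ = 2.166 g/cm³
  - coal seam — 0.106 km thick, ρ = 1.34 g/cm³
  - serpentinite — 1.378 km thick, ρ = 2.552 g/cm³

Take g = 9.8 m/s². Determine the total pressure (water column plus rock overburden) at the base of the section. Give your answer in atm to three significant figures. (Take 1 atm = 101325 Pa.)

seawater: 1031 kg/m³ × 9.8 m/s² × 5180 m = 5.234×10^7 Pa = 516.5 atm
halite: 2166 kg/m³ × 9.8 m/s² × 2586 m = 5.489×10^7 Pa = 541.7 atm
coal seam: 1340 kg/m³ × 9.8 m/s² × 106 m = 1.392×10^6 Pa = 13.74 atm
serpentinite: 2552 kg/m³ × 9.8 m/s² × 1378 m = 3.446×10^7 Pa = 340.1 atm
Total = 516.5 + 541.7 + 13.74 + 340.1 = 1412.1 atm

1410 atm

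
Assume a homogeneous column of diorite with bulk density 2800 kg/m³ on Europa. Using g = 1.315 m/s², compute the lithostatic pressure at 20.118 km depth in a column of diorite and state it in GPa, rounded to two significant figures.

0.074 GPa

diorite: 2800 kg/m³ × 1.315 m/s² × 20118 m = 7.407×10^7 Pa = 0.07407 GPa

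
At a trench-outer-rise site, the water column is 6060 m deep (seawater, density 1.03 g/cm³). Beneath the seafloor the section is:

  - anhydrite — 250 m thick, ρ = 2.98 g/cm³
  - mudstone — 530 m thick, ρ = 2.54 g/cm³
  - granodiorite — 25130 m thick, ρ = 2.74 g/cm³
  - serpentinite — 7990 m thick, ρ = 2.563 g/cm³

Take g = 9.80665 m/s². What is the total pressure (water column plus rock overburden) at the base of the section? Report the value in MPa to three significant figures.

seawater: 1030 kg/m³ × 9.80665 m/s² × 6060 m = 6.121×10^7 Pa = 61.21 MPa
anhydrite: 2980 kg/m³ × 9.80665 m/s² × 250 m = 7.306×10^6 Pa = 7.306 MPa
mudstone: 2540 kg/m³ × 9.80665 m/s² × 530 m = 1.320×10^7 Pa = 13.20 MPa
granodiorite: 2740 kg/m³ × 9.80665 m/s² × 25130 m = 6.752×10^8 Pa = 675.2 MPa
serpentinite: 2563 kg/m³ × 9.80665 m/s² × 7990 m = 2.008×10^8 Pa = 200.8 MPa
Total = 61.21 + 7.306 + 13.20 + 675.2 + 200.8 = 957.79 MPa

958 MPa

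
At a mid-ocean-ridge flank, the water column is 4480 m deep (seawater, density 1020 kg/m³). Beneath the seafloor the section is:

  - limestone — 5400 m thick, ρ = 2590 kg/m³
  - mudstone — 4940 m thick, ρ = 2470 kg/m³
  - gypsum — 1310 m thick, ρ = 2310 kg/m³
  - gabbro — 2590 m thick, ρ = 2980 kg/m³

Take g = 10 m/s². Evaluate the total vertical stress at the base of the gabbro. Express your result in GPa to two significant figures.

seawater: 1020 kg/m³ × 10 m/s² × 4480 m = 4.570×10^7 Pa = 0.04570 GPa
limestone: 2590 kg/m³ × 10 m/s² × 5400 m = 1.399×10^8 Pa = 0.1399 GPa
mudstone: 2470 kg/m³ × 10 m/s² × 4940 m = 1.220×10^8 Pa = 0.1220 GPa
gypsum: 2310 kg/m³ × 10 m/s² × 1310 m = 3.026×10^7 Pa = 0.03026 GPa
gabbro: 2980 kg/m³ × 10 m/s² × 2590 m = 7.718×10^7 Pa = 0.07718 GPa
Total = 0.04570 + 0.1399 + 0.1220 + 0.03026 + 0.07718 = 0.41502 GPa

0.42 GPa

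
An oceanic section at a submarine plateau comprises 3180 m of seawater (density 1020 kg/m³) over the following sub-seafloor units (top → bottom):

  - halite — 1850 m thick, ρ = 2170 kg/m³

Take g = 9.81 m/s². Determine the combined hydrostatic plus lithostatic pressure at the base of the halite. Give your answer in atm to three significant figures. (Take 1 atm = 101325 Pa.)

703 atm

seawater: 1020 kg/m³ × 9.81 m/s² × 3180 m = 3.182×10^7 Pa = 314.0 atm
halite: 2170 kg/m³ × 9.81 m/s² × 1850 m = 3.938×10^7 Pa = 388.7 atm
Total = 314.0 + 388.7 = 702.71 atm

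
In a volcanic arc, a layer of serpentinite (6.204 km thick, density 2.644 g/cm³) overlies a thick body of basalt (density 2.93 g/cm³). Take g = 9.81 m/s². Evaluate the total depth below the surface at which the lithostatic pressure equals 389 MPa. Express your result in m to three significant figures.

Pressure at base of upper layers: 2644×9.81×6204 = 1.609×10^8 Pa = 160.9 MPa
Remaining pressure to be supplied by basalt: 3.890×10^8 − 1.609×10^8 = 2.281×10^8 Pa
Additional depth in basalt = 2.281×10^8 Pa / (2930 kg/m³ × 9.81 m/s²) = 7935.2 m
Total depth = 6204 m + 7935.2 m = 14139 m

14100 m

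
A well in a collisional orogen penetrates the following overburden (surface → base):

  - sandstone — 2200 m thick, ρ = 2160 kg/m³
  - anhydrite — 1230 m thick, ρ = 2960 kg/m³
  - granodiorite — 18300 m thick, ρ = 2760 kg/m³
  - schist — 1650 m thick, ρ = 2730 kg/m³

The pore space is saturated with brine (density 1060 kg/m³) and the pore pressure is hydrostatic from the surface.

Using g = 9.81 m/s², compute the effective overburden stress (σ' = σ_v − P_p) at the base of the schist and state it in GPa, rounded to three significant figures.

Overburden (lithostatic) stress σ_v:
sandstone: 2160 kg/m³ × 9.81 m/s² × 2200 m = 4.662×10^7 Pa = 46.62 MPa
anhydrite: 2960 kg/m³ × 9.81 m/s² × 1230 m = 3.572×10^7 Pa = 35.72 MPa
granodiorite: 2760 kg/m³ × 9.81 m/s² × 18300 m = 4.955×10^8 Pa = 495.5 MPa
schist: 2730 kg/m³ × 9.81 m/s² × 1650 m = 4.419×10^7 Pa = 44.19 MPa
Total = 46.62 + 35.72 + 495.5 + 44.19 = 622.01 MPa
Pore pressure P_p = 1060 kg/m³ × 9.81 m/s² × 23380 m = 2.431×10^8 Pa = 243.1 MPa
Effective stress σ' = σ_v − P_p = 622.0 − 243.1 = 378.89 MPa = 0.37889 GPa

0.379 GPa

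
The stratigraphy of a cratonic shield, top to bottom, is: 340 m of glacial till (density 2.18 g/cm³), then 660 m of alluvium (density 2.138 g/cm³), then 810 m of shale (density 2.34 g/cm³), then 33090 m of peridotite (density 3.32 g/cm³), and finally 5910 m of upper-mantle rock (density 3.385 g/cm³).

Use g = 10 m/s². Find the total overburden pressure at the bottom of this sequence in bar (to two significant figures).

13000 bar

glacial till: 2180 kg/m³ × 10 m/s² × 340 m = 7.412×10^6 Pa = 74.12 bar
alluvium: 2138 kg/m³ × 10 m/s² × 660 m = 1.411×10^7 Pa = 141.1 bar
shale: 2340 kg/m³ × 10 m/s² × 810 m = 1.895×10^7 Pa = 189.5 bar
peridotite: 3320 kg/m³ × 10 m/s² × 33090 m = 1.099×10^9 Pa = 10986 bar
upper-mantle rock: 3385 kg/m³ × 10 m/s² × 5910 m = 2.001×10^8 Pa = 2001 bar
Total = 74.12 + 141.1 + 189.5 + 10986 + 2001 = 13391 bar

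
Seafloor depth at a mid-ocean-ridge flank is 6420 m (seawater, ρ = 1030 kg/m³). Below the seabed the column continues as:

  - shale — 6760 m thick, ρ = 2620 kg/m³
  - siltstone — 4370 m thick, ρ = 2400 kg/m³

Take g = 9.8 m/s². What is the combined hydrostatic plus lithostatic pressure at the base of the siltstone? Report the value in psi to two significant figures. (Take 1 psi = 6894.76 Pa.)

49000 psi

seawater: 1030 kg/m³ × 9.8 m/s² × 6420 m = 6.480×10^7 Pa = 9399 psi
shale: 2620 kg/m³ × 9.8 m/s² × 6760 m = 1.736×10^8 Pa = 25174 psi
siltstone: 2400 kg/m³ × 9.8 m/s² × 4370 m = 1.028×10^8 Pa = 14907 psi
Total = 9399 + 25174 + 14907 = 49480 psi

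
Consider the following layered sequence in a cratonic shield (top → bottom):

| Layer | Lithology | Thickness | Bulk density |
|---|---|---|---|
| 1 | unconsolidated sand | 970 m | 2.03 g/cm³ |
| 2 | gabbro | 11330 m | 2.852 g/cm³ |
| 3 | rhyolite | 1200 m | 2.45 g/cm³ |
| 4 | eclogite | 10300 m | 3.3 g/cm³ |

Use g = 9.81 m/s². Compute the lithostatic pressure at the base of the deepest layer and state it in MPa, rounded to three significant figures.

699 MPa

unconsolidated sand: 2030 kg/m³ × 9.81 m/s² × 970 m = 1.932×10^7 Pa = 19.32 MPa
gabbro: 2852 kg/m³ × 9.81 m/s² × 11330 m = 3.170×10^8 Pa = 317.0 MPa
rhyolite: 2450 kg/m³ × 9.81 m/s² × 1200 m = 2.884×10^7 Pa = 28.84 MPa
eclogite: 3300 kg/m³ × 9.81 m/s² × 10300 m = 3.334×10^8 Pa = 333.4 MPa
Total = 19.32 + 317.0 + 28.84 + 333.4 = 698.59 MPa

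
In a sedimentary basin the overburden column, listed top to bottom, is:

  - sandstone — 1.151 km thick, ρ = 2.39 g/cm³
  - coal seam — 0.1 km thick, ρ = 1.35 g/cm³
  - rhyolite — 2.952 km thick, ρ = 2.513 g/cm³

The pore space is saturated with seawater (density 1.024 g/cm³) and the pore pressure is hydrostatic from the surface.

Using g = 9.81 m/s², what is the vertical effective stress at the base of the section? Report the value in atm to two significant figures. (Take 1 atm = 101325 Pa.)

Overburden (lithostatic) stress σ_v:
sandstone: 2390 kg/m³ × 9.81 m/s² × 1151 m = 2.699×10^7 Pa = 26.99 MPa
coal seam: 1350 kg/m³ × 9.81 m/s² × 100 m = 1.324×10^6 Pa = 1.324 MPa
rhyolite: 2513 kg/m³ × 9.81 m/s² × 2952 m = 7.277×10^7 Pa = 72.77 MPa
Total = 26.99 + 1.324 + 72.77 = 101.08 MPa
Pore pressure P_p = 1024 kg/m³ × 9.81 m/s² × 4203 m = 4.222×10^7 Pa = 42.22 MPa
Effective stress σ' = σ_v − P_p = 101.1 − 42.22 = 58.864 MPa = 580.94 atm

580 atm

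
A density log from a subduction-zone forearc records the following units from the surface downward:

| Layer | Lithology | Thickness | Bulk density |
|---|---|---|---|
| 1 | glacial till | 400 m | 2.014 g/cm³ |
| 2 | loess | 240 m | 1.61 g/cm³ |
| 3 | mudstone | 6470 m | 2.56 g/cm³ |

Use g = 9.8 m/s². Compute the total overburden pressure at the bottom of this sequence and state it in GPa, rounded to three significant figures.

0.174 GPa

glacial till: 2014 kg/m³ × 9.8 m/s² × 400 m = 7.895×10^6 Pa = 7.895×10^-3 GPa
loess: 1610 kg/m³ × 9.8 m/s² × 240 m = 3.787×10^6 Pa = 3.787×10^-3 GPa
mudstone: 2560 kg/m³ × 9.8 m/s² × 6470 m = 1.623×10^8 Pa = 0.1623 GPa
Total = 7.895×10^-3 + 3.787×10^-3 + 0.1623 = 0.17400 GPa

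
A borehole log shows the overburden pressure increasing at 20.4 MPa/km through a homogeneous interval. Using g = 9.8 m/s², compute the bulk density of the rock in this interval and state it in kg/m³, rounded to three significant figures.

2080 kg/m³

ρ = (dP/dz)/g = 20.4 MPa/km / 9.8 m/s² = 20400 Pa/m / 9.8 m/s² = 2081.6 kg/m³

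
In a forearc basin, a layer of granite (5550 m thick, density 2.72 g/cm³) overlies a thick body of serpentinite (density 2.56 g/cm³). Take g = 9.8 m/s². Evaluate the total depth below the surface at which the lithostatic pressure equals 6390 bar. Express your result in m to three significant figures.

Pressure at base of upper layers: 2720×9.8×5550 = 1.479×10^8 Pa = 1479 bar
Remaining pressure to be supplied by serpentinite: 6.390×10^8 − 1.479×10^8 = 4.911×10^8 Pa
Additional depth in serpentinite = 4.911×10^8 Pa / (2560 kg/m³ × 9.8 m/s²) = 19573 m
Total depth = 5550 m + 19573 m = 25123 m

25100 m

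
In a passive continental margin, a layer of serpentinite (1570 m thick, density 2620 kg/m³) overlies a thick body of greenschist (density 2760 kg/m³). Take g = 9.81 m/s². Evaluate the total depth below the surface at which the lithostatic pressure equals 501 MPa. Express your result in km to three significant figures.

Pressure at base of upper layers: 2620×9.81×1570 = 4.035×10^7 Pa = 40.35 MPa
Remaining pressure to be supplied by greenschist: 5.010×10^8 − 4.035×10^7 = 4.606×10^8 Pa
Additional depth in greenschist = 4.606×10^8 Pa / (2760 kg/m³ × 9.81 m/s²) = 17013 m
Total depth = 1570 m + 17013 m = 18583 m
= 18.583 km

18.6 km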